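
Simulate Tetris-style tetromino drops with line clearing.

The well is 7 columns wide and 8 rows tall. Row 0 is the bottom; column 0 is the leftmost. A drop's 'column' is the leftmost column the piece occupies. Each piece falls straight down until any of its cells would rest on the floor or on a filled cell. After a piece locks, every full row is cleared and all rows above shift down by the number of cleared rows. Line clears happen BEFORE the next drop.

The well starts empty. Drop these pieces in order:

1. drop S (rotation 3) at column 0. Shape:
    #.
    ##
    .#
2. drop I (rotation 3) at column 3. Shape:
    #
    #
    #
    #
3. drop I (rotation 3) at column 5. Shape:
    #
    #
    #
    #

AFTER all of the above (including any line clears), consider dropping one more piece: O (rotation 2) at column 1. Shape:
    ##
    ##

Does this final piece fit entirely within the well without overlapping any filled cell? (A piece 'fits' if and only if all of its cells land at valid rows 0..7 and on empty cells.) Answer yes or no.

Drop 1: S rot3 at col 0 lands with bottom-row=0; cleared 0 line(s) (total 0); column heights now [3 2 0 0 0 0 0], max=3
Drop 2: I rot3 at col 3 lands with bottom-row=0; cleared 0 line(s) (total 0); column heights now [3 2 0 4 0 0 0], max=4
Drop 3: I rot3 at col 5 lands with bottom-row=0; cleared 0 line(s) (total 0); column heights now [3 2 0 4 0 4 0], max=4
Test piece O rot2 at col 1 (width 2): heights before test = [3 2 0 4 0 4 0]; fits = True

Answer: yes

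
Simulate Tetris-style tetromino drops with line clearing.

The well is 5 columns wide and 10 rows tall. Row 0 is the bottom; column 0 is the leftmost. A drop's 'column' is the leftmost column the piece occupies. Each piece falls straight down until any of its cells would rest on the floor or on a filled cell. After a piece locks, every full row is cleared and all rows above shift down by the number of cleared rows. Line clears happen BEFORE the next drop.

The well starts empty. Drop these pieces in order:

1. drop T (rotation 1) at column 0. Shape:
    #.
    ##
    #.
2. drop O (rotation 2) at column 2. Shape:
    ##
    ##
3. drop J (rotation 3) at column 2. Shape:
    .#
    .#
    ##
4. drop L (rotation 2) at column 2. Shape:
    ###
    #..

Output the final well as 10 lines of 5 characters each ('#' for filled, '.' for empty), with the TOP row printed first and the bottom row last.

Drop 1: T rot1 at col 0 lands with bottom-row=0; cleared 0 line(s) (total 0); column heights now [3 2 0 0 0], max=3
Drop 2: O rot2 at col 2 lands with bottom-row=0; cleared 0 line(s) (total 0); column heights now [3 2 2 2 0], max=3
Drop 3: J rot3 at col 2 lands with bottom-row=2; cleared 0 line(s) (total 0); column heights now [3 2 3 5 0], max=5
Drop 4: L rot2 at col 2 lands with bottom-row=4; cleared 0 line(s) (total 0); column heights now [3 2 6 6 6], max=6

Answer: .....
.....
.....
.....
..###
..##.
...#.
#.##.
####.
#.##.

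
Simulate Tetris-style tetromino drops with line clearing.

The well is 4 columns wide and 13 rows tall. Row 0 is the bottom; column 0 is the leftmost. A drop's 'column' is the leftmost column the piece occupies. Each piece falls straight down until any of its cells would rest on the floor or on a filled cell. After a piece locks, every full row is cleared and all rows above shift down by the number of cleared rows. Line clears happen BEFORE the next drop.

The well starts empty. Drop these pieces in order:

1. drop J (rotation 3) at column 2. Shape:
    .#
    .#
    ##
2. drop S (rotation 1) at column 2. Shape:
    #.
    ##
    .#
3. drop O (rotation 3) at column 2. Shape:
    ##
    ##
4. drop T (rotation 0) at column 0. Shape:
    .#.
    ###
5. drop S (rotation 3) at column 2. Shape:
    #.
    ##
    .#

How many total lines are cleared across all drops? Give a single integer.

Drop 1: J rot3 at col 2 lands with bottom-row=0; cleared 0 line(s) (total 0); column heights now [0 0 1 3], max=3
Drop 2: S rot1 at col 2 lands with bottom-row=3; cleared 0 line(s) (total 0); column heights now [0 0 6 5], max=6
Drop 3: O rot3 at col 2 lands with bottom-row=6; cleared 0 line(s) (total 0); column heights now [0 0 8 8], max=8
Drop 4: T rot0 at col 0 lands with bottom-row=8; cleared 0 line(s) (total 0); column heights now [9 10 9 8], max=10
Drop 5: S rot3 at col 2 lands with bottom-row=8; cleared 1 line(s) (total 1); column heights now [0 9 10 9], max=10

Answer: 1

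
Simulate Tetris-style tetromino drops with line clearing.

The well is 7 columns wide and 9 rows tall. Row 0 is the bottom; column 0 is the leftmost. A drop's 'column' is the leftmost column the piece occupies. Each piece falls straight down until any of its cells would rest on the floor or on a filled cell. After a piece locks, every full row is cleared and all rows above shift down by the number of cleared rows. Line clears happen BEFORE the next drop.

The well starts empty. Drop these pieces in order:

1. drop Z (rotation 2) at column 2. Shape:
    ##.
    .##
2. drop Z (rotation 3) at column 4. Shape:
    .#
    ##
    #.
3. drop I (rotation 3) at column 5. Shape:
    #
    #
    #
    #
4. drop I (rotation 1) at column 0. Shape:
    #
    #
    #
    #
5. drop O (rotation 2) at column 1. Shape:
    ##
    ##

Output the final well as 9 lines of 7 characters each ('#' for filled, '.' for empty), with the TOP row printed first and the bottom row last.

Drop 1: Z rot2 at col 2 lands with bottom-row=0; cleared 0 line(s) (total 0); column heights now [0 0 2 2 1 0 0], max=2
Drop 2: Z rot3 at col 4 lands with bottom-row=1; cleared 0 line(s) (total 0); column heights now [0 0 2 2 3 4 0], max=4
Drop 3: I rot3 at col 5 lands with bottom-row=4; cleared 0 line(s) (total 0); column heights now [0 0 2 2 3 8 0], max=8
Drop 4: I rot1 at col 0 lands with bottom-row=0; cleared 0 line(s) (total 0); column heights now [4 0 2 2 3 8 0], max=8
Drop 5: O rot2 at col 1 lands with bottom-row=2; cleared 0 line(s) (total 0); column heights now [4 4 4 2 3 8 0], max=8

Answer: .......
.....#.
.....#.
.....#.
.....#.
###..#.
###.##.
#.###..
#..##..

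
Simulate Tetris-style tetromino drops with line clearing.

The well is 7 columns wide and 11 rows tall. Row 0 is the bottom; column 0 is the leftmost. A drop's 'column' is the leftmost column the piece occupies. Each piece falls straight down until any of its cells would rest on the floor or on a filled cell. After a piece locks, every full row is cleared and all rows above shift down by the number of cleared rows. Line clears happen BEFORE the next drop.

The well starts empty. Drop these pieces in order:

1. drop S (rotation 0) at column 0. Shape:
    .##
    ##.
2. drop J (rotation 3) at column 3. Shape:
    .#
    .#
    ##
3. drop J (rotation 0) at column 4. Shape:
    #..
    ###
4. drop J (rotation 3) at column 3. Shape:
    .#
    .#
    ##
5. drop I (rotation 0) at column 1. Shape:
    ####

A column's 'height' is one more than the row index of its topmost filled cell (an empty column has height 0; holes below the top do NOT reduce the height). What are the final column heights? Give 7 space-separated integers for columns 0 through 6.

Drop 1: S rot0 at col 0 lands with bottom-row=0; cleared 0 line(s) (total 0); column heights now [1 2 2 0 0 0 0], max=2
Drop 2: J rot3 at col 3 lands with bottom-row=0; cleared 0 line(s) (total 0); column heights now [1 2 2 1 3 0 0], max=3
Drop 3: J rot0 at col 4 lands with bottom-row=3; cleared 0 line(s) (total 0); column heights now [1 2 2 1 5 4 4], max=5
Drop 4: J rot3 at col 3 lands with bottom-row=5; cleared 0 line(s) (total 0); column heights now [1 2 2 6 8 4 4], max=8
Drop 5: I rot0 at col 1 lands with bottom-row=8; cleared 0 line(s) (total 0); column heights now [1 9 9 9 9 4 4], max=9

Answer: 1 9 9 9 9 4 4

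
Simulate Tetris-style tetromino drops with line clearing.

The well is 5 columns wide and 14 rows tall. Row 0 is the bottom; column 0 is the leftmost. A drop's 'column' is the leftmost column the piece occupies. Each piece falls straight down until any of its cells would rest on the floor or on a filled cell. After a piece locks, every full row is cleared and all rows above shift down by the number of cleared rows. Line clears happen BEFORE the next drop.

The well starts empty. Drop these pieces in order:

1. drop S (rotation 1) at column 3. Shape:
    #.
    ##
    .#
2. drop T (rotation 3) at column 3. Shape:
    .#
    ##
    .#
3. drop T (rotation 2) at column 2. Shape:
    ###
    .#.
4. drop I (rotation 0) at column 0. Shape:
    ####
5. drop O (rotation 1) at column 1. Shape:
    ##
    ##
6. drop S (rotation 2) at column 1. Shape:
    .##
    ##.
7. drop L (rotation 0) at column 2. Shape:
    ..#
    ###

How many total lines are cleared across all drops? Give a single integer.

Answer: 0

Derivation:
Drop 1: S rot1 at col 3 lands with bottom-row=0; cleared 0 line(s) (total 0); column heights now [0 0 0 3 2], max=3
Drop 2: T rot3 at col 3 lands with bottom-row=2; cleared 0 line(s) (total 0); column heights now [0 0 0 4 5], max=5
Drop 3: T rot2 at col 2 lands with bottom-row=4; cleared 0 line(s) (total 0); column heights now [0 0 6 6 6], max=6
Drop 4: I rot0 at col 0 lands with bottom-row=6; cleared 0 line(s) (total 0); column heights now [7 7 7 7 6], max=7
Drop 5: O rot1 at col 1 lands with bottom-row=7; cleared 0 line(s) (total 0); column heights now [7 9 9 7 6], max=9
Drop 6: S rot2 at col 1 lands with bottom-row=9; cleared 0 line(s) (total 0); column heights now [7 10 11 11 6], max=11
Drop 7: L rot0 at col 2 lands with bottom-row=11; cleared 0 line(s) (total 0); column heights now [7 10 12 12 13], max=13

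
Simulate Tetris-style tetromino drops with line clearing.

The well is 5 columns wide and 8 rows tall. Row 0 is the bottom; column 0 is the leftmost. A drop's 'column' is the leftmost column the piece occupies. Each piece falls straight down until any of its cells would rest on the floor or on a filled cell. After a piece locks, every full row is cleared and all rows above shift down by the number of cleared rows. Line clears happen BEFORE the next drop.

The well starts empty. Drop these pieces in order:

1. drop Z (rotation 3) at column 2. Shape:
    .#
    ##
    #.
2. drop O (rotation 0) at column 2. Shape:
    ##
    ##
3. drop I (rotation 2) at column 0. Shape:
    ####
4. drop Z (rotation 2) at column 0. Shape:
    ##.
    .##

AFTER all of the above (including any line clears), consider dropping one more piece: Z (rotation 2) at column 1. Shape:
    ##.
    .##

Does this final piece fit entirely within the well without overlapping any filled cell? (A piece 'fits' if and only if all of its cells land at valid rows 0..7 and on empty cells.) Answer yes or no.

Answer: no

Derivation:
Drop 1: Z rot3 at col 2 lands with bottom-row=0; cleared 0 line(s) (total 0); column heights now [0 0 2 3 0], max=3
Drop 2: O rot0 at col 2 lands with bottom-row=3; cleared 0 line(s) (total 0); column heights now [0 0 5 5 0], max=5
Drop 3: I rot2 at col 0 lands with bottom-row=5; cleared 0 line(s) (total 0); column heights now [6 6 6 6 0], max=6
Drop 4: Z rot2 at col 0 lands with bottom-row=6; cleared 0 line(s) (total 0); column heights now [8 8 7 6 0], max=8
Test piece Z rot2 at col 1 (width 3): heights before test = [8 8 7 6 0]; fits = False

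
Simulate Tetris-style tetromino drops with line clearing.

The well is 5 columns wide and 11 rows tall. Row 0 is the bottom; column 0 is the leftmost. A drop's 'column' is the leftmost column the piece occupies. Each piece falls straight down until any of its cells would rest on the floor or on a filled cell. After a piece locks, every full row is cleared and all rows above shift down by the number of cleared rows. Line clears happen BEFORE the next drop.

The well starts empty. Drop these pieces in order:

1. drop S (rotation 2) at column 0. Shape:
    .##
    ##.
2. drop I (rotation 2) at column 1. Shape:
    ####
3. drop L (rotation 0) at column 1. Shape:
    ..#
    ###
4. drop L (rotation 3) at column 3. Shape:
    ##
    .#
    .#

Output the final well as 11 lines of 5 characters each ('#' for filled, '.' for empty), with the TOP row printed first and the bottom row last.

Answer: .....
.....
.....
.....
.....
...##
...##
.####
.####
.##..
##...

Derivation:
Drop 1: S rot2 at col 0 lands with bottom-row=0; cleared 0 line(s) (total 0); column heights now [1 2 2 0 0], max=2
Drop 2: I rot2 at col 1 lands with bottom-row=2; cleared 0 line(s) (total 0); column heights now [1 3 3 3 3], max=3
Drop 3: L rot0 at col 1 lands with bottom-row=3; cleared 0 line(s) (total 0); column heights now [1 4 4 5 3], max=5
Drop 4: L rot3 at col 3 lands with bottom-row=3; cleared 0 line(s) (total 0); column heights now [1 4 4 6 6], max=6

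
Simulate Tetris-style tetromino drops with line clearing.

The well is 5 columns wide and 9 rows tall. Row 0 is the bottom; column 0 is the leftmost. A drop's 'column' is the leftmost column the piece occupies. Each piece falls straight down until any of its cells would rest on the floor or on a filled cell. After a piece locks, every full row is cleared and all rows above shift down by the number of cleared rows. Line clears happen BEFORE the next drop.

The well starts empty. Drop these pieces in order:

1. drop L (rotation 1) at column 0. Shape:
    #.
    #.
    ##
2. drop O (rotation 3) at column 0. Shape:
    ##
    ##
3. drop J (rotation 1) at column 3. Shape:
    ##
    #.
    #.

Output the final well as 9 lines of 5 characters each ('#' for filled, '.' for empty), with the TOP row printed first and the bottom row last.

Answer: .....
.....
.....
.....
##...
##...
#..##
#..#.
##.#.

Derivation:
Drop 1: L rot1 at col 0 lands with bottom-row=0; cleared 0 line(s) (total 0); column heights now [3 1 0 0 0], max=3
Drop 2: O rot3 at col 0 lands with bottom-row=3; cleared 0 line(s) (total 0); column heights now [5 5 0 0 0], max=5
Drop 3: J rot1 at col 3 lands with bottom-row=0; cleared 0 line(s) (total 0); column heights now [5 5 0 3 3], max=5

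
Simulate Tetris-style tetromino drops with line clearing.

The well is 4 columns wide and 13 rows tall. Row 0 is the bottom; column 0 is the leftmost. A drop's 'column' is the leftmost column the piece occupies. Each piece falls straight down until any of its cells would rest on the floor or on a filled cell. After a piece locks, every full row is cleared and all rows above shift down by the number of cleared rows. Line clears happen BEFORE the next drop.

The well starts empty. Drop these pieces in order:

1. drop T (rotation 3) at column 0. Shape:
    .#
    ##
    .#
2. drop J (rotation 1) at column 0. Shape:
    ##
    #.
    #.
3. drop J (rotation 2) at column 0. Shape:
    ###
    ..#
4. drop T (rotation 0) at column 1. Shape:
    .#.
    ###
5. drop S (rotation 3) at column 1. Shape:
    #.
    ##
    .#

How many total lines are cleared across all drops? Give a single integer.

Answer: 0

Derivation:
Drop 1: T rot3 at col 0 lands with bottom-row=0; cleared 0 line(s) (total 0); column heights now [2 3 0 0], max=3
Drop 2: J rot1 at col 0 lands with bottom-row=2; cleared 0 line(s) (total 0); column heights now [5 5 0 0], max=5
Drop 3: J rot2 at col 0 lands with bottom-row=4; cleared 0 line(s) (total 0); column heights now [6 6 6 0], max=6
Drop 4: T rot0 at col 1 lands with bottom-row=6; cleared 0 line(s) (total 0); column heights now [6 7 8 7], max=8
Drop 5: S rot3 at col 1 lands with bottom-row=8; cleared 0 line(s) (total 0); column heights now [6 11 10 7], max=11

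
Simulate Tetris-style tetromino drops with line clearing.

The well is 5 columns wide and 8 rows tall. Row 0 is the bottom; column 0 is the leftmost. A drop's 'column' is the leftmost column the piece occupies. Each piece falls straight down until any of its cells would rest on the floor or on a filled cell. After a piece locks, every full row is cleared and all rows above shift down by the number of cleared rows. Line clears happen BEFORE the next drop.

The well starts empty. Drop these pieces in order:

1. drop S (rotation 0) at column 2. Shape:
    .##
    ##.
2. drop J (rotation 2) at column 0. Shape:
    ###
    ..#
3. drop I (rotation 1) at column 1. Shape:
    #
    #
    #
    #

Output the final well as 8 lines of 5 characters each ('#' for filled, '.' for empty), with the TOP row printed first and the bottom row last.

Drop 1: S rot0 at col 2 lands with bottom-row=0; cleared 0 line(s) (total 0); column heights now [0 0 1 2 2], max=2
Drop 2: J rot2 at col 0 lands with bottom-row=1; cleared 0 line(s) (total 0); column heights now [3 3 3 2 2], max=3
Drop 3: I rot1 at col 1 lands with bottom-row=3; cleared 0 line(s) (total 0); column heights now [3 7 3 2 2], max=7

Answer: .....
.#...
.#...
.#...
.#...
###..
..###
..##.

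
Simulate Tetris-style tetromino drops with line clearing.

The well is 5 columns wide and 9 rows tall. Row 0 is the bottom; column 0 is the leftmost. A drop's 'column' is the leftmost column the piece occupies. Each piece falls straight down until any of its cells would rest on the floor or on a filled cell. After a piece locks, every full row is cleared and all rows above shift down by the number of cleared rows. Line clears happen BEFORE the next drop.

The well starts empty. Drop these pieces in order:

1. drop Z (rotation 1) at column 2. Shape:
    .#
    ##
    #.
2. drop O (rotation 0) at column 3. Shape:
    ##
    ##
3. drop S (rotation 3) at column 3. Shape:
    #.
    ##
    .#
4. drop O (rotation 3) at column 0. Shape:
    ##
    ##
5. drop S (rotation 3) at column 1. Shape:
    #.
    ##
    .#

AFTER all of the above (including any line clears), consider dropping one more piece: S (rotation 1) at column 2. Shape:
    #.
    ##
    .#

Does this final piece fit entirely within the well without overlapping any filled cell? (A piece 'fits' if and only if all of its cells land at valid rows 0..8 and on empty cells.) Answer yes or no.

Drop 1: Z rot1 at col 2 lands with bottom-row=0; cleared 0 line(s) (total 0); column heights now [0 0 2 3 0], max=3
Drop 2: O rot0 at col 3 lands with bottom-row=3; cleared 0 line(s) (total 0); column heights now [0 0 2 5 5], max=5
Drop 3: S rot3 at col 3 lands with bottom-row=5; cleared 0 line(s) (total 0); column heights now [0 0 2 8 7], max=8
Drop 4: O rot3 at col 0 lands with bottom-row=0; cleared 0 line(s) (total 0); column heights now [2 2 2 8 7], max=8
Drop 5: S rot3 at col 1 lands with bottom-row=2; cleared 0 line(s) (total 0); column heights now [2 5 4 8 7], max=8
Test piece S rot1 at col 2 (width 2): heights before test = [2 5 4 8 7]; fits = False

Answer: no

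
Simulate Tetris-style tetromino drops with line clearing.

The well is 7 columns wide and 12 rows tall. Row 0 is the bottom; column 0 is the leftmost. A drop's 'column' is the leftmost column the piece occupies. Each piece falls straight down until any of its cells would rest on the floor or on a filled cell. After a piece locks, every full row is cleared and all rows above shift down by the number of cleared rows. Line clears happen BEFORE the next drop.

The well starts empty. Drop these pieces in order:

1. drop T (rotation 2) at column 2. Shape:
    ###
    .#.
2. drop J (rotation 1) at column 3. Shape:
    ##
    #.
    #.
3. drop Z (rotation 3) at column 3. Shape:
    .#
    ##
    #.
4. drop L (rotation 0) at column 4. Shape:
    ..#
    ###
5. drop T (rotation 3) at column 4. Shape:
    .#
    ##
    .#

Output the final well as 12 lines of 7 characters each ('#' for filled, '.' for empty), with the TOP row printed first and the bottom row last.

Drop 1: T rot2 at col 2 lands with bottom-row=0; cleared 0 line(s) (total 0); column heights now [0 0 2 2 2 0 0], max=2
Drop 2: J rot1 at col 3 lands with bottom-row=2; cleared 0 line(s) (total 0); column heights now [0 0 2 5 5 0 0], max=5
Drop 3: Z rot3 at col 3 lands with bottom-row=5; cleared 0 line(s) (total 0); column heights now [0 0 2 7 8 0 0], max=8
Drop 4: L rot0 at col 4 lands with bottom-row=8; cleared 0 line(s) (total 0); column heights now [0 0 2 7 9 9 10], max=10
Drop 5: T rot3 at col 4 lands with bottom-row=9; cleared 0 line(s) (total 0); column heights now [0 0 2 7 11 12 10], max=12

Answer: .....#.
....##.
.....##
....###
....#..
...##..
...#...
...##..
...#...
...#...
..###..
...#...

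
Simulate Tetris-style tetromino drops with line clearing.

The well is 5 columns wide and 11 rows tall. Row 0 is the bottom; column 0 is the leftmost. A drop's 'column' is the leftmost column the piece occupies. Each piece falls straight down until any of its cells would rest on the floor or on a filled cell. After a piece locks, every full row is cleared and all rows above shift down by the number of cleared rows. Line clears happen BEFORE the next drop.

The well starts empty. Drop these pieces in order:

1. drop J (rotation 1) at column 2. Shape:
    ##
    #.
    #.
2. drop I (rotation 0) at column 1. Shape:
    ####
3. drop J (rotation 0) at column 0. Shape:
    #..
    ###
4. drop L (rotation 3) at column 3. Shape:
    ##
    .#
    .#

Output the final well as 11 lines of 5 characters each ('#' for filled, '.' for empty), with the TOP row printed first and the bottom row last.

Drop 1: J rot1 at col 2 lands with bottom-row=0; cleared 0 line(s) (total 0); column heights now [0 0 3 3 0], max=3
Drop 2: I rot0 at col 1 lands with bottom-row=3; cleared 0 line(s) (total 0); column heights now [0 4 4 4 4], max=4
Drop 3: J rot0 at col 0 lands with bottom-row=4; cleared 0 line(s) (total 0); column heights now [6 5 5 4 4], max=6
Drop 4: L rot3 at col 3 lands with bottom-row=4; cleared 0 line(s) (total 0); column heights now [6 5 5 7 7], max=7

Answer: .....
.....
.....
.....
...##
#...#
###.#
.####
..##.
..#..
..#..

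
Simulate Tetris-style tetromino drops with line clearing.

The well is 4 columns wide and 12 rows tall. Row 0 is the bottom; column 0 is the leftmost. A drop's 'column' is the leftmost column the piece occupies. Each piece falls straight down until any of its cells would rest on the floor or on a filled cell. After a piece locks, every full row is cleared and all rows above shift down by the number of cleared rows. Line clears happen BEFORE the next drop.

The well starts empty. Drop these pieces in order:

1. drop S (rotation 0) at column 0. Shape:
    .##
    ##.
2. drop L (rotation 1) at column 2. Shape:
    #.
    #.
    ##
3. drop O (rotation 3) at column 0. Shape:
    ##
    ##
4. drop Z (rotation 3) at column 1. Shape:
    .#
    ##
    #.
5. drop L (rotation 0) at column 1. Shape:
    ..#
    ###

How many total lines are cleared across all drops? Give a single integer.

Answer: 1

Derivation:
Drop 1: S rot0 at col 0 lands with bottom-row=0; cleared 0 line(s) (total 0); column heights now [1 2 2 0], max=2
Drop 2: L rot1 at col 2 lands with bottom-row=2; cleared 0 line(s) (total 0); column heights now [1 2 5 3], max=5
Drop 3: O rot3 at col 0 lands with bottom-row=2; cleared 1 line(s) (total 1); column heights now [3 3 4 0], max=4
Drop 4: Z rot3 at col 1 lands with bottom-row=3; cleared 0 line(s) (total 1); column heights now [3 5 6 0], max=6
Drop 5: L rot0 at col 1 lands with bottom-row=6; cleared 0 line(s) (total 1); column heights now [3 7 7 8], max=8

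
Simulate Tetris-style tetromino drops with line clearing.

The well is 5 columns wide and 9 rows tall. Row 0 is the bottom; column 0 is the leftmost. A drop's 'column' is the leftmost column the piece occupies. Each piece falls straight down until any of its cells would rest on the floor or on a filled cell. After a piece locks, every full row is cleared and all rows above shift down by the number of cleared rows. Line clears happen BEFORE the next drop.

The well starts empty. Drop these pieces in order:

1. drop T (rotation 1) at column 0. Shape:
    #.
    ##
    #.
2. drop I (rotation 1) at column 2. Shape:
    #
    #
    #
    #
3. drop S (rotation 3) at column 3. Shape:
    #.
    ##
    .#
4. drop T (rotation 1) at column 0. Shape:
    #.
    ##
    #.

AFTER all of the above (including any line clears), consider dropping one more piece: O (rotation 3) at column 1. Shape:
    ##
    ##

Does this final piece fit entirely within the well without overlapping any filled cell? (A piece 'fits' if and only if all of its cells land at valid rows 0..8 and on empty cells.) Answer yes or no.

Drop 1: T rot1 at col 0 lands with bottom-row=0; cleared 0 line(s) (total 0); column heights now [3 2 0 0 0], max=3
Drop 2: I rot1 at col 2 lands with bottom-row=0; cleared 0 line(s) (total 0); column heights now [3 2 4 0 0], max=4
Drop 3: S rot3 at col 3 lands with bottom-row=0; cleared 1 line(s) (total 1); column heights now [2 0 3 2 1], max=3
Drop 4: T rot1 at col 0 lands with bottom-row=2; cleared 0 line(s) (total 1); column heights now [5 4 3 2 1], max=5
Test piece O rot3 at col 1 (width 2): heights before test = [5 4 3 2 1]; fits = True

Answer: yes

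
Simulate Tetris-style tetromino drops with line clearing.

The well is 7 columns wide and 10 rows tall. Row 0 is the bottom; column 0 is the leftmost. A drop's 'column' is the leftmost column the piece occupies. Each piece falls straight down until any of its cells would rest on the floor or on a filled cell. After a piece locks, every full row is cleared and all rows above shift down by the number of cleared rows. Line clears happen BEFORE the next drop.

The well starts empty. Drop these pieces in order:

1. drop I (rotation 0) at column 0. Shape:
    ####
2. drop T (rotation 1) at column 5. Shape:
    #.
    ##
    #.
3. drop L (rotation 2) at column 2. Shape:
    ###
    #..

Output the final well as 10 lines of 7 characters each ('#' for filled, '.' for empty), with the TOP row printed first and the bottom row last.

Drop 1: I rot0 at col 0 lands with bottom-row=0; cleared 0 line(s) (total 0); column heights now [1 1 1 1 0 0 0], max=1
Drop 2: T rot1 at col 5 lands with bottom-row=0; cleared 0 line(s) (total 0); column heights now [1 1 1 1 0 3 2], max=3
Drop 3: L rot2 at col 2 lands with bottom-row=1; cleared 0 line(s) (total 0); column heights now [1 1 3 3 3 3 2], max=3

Answer: .......
.......
.......
.......
.......
.......
.......
..####.
..#..##
####.#.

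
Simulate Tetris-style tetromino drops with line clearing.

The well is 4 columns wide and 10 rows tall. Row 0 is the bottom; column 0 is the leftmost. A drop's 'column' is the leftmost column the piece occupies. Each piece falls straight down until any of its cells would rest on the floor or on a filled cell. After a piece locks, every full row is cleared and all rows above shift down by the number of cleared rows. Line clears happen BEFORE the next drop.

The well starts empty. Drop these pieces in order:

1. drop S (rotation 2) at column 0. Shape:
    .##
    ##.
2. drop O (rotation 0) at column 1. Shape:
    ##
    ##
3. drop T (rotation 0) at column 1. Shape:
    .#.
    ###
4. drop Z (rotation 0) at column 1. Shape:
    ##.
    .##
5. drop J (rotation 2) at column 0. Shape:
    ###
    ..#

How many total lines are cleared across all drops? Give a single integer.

Answer: 0

Derivation:
Drop 1: S rot2 at col 0 lands with bottom-row=0; cleared 0 line(s) (total 0); column heights now [1 2 2 0], max=2
Drop 2: O rot0 at col 1 lands with bottom-row=2; cleared 0 line(s) (total 0); column heights now [1 4 4 0], max=4
Drop 3: T rot0 at col 1 lands with bottom-row=4; cleared 0 line(s) (total 0); column heights now [1 5 6 5], max=6
Drop 4: Z rot0 at col 1 lands with bottom-row=6; cleared 0 line(s) (total 0); column heights now [1 8 8 7], max=8
Drop 5: J rot2 at col 0 lands with bottom-row=8; cleared 0 line(s) (total 0); column heights now [10 10 10 7], max=10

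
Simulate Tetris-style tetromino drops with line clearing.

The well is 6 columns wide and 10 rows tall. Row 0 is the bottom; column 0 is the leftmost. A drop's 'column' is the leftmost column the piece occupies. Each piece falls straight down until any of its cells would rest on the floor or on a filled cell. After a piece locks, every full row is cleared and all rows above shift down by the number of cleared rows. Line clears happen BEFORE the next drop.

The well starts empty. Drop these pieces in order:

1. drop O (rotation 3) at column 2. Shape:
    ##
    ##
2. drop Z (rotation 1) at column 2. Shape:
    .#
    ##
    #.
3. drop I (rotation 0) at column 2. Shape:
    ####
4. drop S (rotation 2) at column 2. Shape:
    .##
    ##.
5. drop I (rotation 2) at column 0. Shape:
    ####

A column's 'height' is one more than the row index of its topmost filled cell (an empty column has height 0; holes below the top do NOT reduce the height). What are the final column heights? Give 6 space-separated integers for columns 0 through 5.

Answer: 9 9 9 9 8 6

Derivation:
Drop 1: O rot3 at col 2 lands with bottom-row=0; cleared 0 line(s) (total 0); column heights now [0 0 2 2 0 0], max=2
Drop 2: Z rot1 at col 2 lands with bottom-row=2; cleared 0 line(s) (total 0); column heights now [0 0 4 5 0 0], max=5
Drop 3: I rot0 at col 2 lands with bottom-row=5; cleared 0 line(s) (total 0); column heights now [0 0 6 6 6 6], max=6
Drop 4: S rot2 at col 2 lands with bottom-row=6; cleared 0 line(s) (total 0); column heights now [0 0 7 8 8 6], max=8
Drop 5: I rot2 at col 0 lands with bottom-row=8; cleared 0 line(s) (total 0); column heights now [9 9 9 9 8 6], max=9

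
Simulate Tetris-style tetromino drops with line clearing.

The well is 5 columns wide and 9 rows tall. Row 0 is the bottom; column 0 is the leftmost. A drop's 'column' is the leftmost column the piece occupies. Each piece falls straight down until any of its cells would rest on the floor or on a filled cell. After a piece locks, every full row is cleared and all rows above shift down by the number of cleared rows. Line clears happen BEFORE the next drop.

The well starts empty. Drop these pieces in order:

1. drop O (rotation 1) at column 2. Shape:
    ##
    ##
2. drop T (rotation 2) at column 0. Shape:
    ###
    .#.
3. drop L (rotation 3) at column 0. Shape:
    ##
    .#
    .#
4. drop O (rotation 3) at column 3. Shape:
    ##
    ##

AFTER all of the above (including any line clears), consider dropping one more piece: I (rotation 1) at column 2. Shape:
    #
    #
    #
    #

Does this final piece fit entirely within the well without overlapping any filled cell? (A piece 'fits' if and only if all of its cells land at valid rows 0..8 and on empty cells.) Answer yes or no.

Answer: yes

Derivation:
Drop 1: O rot1 at col 2 lands with bottom-row=0; cleared 0 line(s) (total 0); column heights now [0 0 2 2 0], max=2
Drop 2: T rot2 at col 0 lands with bottom-row=1; cleared 0 line(s) (total 0); column heights now [3 3 3 2 0], max=3
Drop 3: L rot3 at col 0 lands with bottom-row=3; cleared 0 line(s) (total 0); column heights now [6 6 3 2 0], max=6
Drop 4: O rot3 at col 3 lands with bottom-row=2; cleared 1 line(s) (total 1); column heights now [5 5 2 3 3], max=5
Test piece I rot1 at col 2 (width 1): heights before test = [5 5 2 3 3]; fits = True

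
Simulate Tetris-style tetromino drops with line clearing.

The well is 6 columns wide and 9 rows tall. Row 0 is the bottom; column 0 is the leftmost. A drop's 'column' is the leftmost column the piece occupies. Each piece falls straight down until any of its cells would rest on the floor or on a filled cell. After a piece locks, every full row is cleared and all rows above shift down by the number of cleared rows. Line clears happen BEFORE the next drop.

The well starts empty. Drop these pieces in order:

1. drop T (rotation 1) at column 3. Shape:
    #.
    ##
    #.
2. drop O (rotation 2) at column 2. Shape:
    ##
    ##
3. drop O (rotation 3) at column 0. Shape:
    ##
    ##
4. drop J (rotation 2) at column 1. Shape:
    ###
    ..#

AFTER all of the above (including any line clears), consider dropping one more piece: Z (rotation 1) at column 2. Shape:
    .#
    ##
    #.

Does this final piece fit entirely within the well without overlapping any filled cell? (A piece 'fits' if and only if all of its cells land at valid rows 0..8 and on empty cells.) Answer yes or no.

Drop 1: T rot1 at col 3 lands with bottom-row=0; cleared 0 line(s) (total 0); column heights now [0 0 0 3 2 0], max=3
Drop 2: O rot2 at col 2 lands with bottom-row=3; cleared 0 line(s) (total 0); column heights now [0 0 5 5 2 0], max=5
Drop 3: O rot3 at col 0 lands with bottom-row=0; cleared 0 line(s) (total 0); column heights now [2 2 5 5 2 0], max=5
Drop 4: J rot2 at col 1 lands with bottom-row=5; cleared 0 line(s) (total 0); column heights now [2 7 7 7 2 0], max=7
Test piece Z rot1 at col 2 (width 2): heights before test = [2 7 7 7 2 0]; fits = False

Answer: no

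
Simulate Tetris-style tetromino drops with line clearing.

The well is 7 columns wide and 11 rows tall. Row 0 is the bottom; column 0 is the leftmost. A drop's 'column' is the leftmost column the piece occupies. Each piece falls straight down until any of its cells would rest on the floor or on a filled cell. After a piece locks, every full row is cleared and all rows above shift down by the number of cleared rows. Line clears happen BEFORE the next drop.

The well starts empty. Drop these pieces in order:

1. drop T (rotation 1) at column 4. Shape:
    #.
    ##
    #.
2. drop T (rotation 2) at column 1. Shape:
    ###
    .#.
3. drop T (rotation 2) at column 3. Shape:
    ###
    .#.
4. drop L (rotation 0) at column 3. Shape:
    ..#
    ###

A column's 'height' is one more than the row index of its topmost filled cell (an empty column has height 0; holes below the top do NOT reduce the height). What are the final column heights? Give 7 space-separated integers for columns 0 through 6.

Answer: 0 2 2 6 6 7 0

Derivation:
Drop 1: T rot1 at col 4 lands with bottom-row=0; cleared 0 line(s) (total 0); column heights now [0 0 0 0 3 2 0], max=3
Drop 2: T rot2 at col 1 lands with bottom-row=0; cleared 0 line(s) (total 0); column heights now [0 2 2 2 3 2 0], max=3
Drop 3: T rot2 at col 3 lands with bottom-row=3; cleared 0 line(s) (total 0); column heights now [0 2 2 5 5 5 0], max=5
Drop 4: L rot0 at col 3 lands with bottom-row=5; cleared 0 line(s) (total 0); column heights now [0 2 2 6 6 7 0], max=7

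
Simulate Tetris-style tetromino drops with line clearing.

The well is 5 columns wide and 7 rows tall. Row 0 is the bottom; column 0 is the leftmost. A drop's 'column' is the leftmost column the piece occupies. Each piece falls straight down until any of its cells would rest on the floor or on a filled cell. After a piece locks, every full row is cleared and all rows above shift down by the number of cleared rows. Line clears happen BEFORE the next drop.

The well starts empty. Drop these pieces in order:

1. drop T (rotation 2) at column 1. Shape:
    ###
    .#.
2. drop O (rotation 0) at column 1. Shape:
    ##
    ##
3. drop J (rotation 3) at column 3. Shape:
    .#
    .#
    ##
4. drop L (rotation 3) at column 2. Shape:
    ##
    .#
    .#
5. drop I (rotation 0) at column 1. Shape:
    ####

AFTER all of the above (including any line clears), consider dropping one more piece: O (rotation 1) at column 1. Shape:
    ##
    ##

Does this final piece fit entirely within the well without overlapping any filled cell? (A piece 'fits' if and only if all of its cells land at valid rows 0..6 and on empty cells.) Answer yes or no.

Answer: no

Derivation:
Drop 1: T rot2 at col 1 lands with bottom-row=0; cleared 0 line(s) (total 0); column heights now [0 2 2 2 0], max=2
Drop 2: O rot0 at col 1 lands with bottom-row=2; cleared 0 line(s) (total 0); column heights now [0 4 4 2 0], max=4
Drop 3: J rot3 at col 3 lands with bottom-row=2; cleared 0 line(s) (total 0); column heights now [0 4 4 3 5], max=5
Drop 4: L rot3 at col 2 lands with bottom-row=3; cleared 0 line(s) (total 0); column heights now [0 4 6 6 5], max=6
Drop 5: I rot0 at col 1 lands with bottom-row=6; cleared 0 line(s) (total 0); column heights now [0 7 7 7 7], max=7
Test piece O rot1 at col 1 (width 2): heights before test = [0 7 7 7 7]; fits = False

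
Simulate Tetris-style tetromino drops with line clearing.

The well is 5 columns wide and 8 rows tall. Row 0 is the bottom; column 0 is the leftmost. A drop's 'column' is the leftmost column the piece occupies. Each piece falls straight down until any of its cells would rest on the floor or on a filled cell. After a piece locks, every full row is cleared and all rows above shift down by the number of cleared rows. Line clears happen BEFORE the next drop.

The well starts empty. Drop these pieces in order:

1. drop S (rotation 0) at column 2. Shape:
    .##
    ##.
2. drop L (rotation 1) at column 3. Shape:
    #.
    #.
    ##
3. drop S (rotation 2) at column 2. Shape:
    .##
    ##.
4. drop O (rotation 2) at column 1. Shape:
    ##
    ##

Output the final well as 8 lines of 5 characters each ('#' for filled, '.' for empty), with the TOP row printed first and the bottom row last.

Answer: .##..
.####
..##.
...#.
...#.
...##
...##
..##.

Derivation:
Drop 1: S rot0 at col 2 lands with bottom-row=0; cleared 0 line(s) (total 0); column heights now [0 0 1 2 2], max=2
Drop 2: L rot1 at col 3 lands with bottom-row=2; cleared 0 line(s) (total 0); column heights now [0 0 1 5 3], max=5
Drop 3: S rot2 at col 2 lands with bottom-row=5; cleared 0 line(s) (total 0); column heights now [0 0 6 7 7], max=7
Drop 4: O rot2 at col 1 lands with bottom-row=6; cleared 0 line(s) (total 0); column heights now [0 8 8 7 7], max=8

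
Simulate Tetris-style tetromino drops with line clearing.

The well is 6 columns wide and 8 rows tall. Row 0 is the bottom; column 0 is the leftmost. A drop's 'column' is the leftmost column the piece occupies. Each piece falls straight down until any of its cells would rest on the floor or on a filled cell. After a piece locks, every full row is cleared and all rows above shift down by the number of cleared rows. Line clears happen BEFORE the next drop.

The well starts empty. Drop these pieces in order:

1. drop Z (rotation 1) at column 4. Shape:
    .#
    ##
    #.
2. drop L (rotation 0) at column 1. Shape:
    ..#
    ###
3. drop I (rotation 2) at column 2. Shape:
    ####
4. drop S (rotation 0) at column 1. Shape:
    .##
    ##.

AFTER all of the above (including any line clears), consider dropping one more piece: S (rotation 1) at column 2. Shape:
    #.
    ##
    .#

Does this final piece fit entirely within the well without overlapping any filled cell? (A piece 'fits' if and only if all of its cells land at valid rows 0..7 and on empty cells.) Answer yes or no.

Answer: no

Derivation:
Drop 1: Z rot1 at col 4 lands with bottom-row=0; cleared 0 line(s) (total 0); column heights now [0 0 0 0 2 3], max=3
Drop 2: L rot0 at col 1 lands with bottom-row=0; cleared 0 line(s) (total 0); column heights now [0 1 1 2 2 3], max=3
Drop 3: I rot2 at col 2 lands with bottom-row=3; cleared 0 line(s) (total 0); column heights now [0 1 4 4 4 4], max=4
Drop 4: S rot0 at col 1 lands with bottom-row=4; cleared 0 line(s) (total 0); column heights now [0 5 6 6 4 4], max=6
Test piece S rot1 at col 2 (width 2): heights before test = [0 5 6 6 4 4]; fits = False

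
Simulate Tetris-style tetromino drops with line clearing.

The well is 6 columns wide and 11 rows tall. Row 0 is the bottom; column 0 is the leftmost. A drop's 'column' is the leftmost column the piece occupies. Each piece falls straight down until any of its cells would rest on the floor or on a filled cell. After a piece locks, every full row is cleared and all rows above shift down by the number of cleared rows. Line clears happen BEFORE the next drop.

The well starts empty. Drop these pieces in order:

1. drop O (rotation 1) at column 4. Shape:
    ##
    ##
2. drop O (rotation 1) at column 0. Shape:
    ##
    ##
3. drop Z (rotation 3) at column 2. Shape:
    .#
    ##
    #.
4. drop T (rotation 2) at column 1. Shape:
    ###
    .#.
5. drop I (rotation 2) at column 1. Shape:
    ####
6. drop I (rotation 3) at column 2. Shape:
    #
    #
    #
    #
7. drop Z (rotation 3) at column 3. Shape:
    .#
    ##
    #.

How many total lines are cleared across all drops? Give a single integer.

Answer: 1

Derivation:
Drop 1: O rot1 at col 4 lands with bottom-row=0; cleared 0 line(s) (total 0); column heights now [0 0 0 0 2 2], max=2
Drop 2: O rot1 at col 0 lands with bottom-row=0; cleared 0 line(s) (total 0); column heights now [2 2 0 0 2 2], max=2
Drop 3: Z rot3 at col 2 lands with bottom-row=0; cleared 1 line(s) (total 1); column heights now [1 1 1 2 1 1], max=2
Drop 4: T rot2 at col 1 lands with bottom-row=1; cleared 0 line(s) (total 1); column heights now [1 3 3 3 1 1], max=3
Drop 5: I rot2 at col 1 lands with bottom-row=3; cleared 0 line(s) (total 1); column heights now [1 4 4 4 4 1], max=4
Drop 6: I rot3 at col 2 lands with bottom-row=4; cleared 0 line(s) (total 1); column heights now [1 4 8 4 4 1], max=8
Drop 7: Z rot3 at col 3 lands with bottom-row=4; cleared 0 line(s) (total 1); column heights now [1 4 8 6 7 1], max=8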